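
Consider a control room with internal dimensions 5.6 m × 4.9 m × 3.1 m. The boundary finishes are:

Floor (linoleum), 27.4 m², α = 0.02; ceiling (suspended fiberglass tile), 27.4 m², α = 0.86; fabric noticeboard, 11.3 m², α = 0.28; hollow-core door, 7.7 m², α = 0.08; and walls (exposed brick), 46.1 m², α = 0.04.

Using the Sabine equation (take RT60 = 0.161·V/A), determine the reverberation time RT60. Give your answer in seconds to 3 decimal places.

0.461 s

Summing Sᵢαᵢ: 0.548 + 23.564 + 3.164 + 0.616 + 1.844 → A = 29.736 sabins.
Room volume: 85.064 m³.
T = 0.161 V/A = 0.161·85.064/29.736 = 0.461 s.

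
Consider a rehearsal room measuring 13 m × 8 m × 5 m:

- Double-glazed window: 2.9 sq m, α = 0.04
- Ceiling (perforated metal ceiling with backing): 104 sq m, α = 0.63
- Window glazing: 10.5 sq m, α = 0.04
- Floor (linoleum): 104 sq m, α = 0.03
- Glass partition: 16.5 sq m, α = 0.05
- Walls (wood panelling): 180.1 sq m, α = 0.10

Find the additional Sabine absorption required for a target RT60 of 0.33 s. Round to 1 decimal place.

165.7 sabins

Total absorption A₁ = 2.9·0.04 + 104·0.63 + 10.5·0.04 + 104·0.03 + 16.5·0.05 + 180.1·0.10
  = 0.116 + 65.520 + 0.420 + 3.120 + 0.825 + 18.010 = 88.011 sq m sabins.
V = 520 m³. Required absorption A₂ = 0.161 × 520 / 0.33 = 253.697 sabins.
Shortfall: 253.697 − 88.011 = 165.7 sabins.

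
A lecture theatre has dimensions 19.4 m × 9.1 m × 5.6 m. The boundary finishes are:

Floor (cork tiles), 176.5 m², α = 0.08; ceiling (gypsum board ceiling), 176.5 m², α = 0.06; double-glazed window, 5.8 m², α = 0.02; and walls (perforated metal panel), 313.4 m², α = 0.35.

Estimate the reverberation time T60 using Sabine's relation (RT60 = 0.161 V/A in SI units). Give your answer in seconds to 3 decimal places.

Equivalent absorption area: A = 176.5·0.08 + 176.5·0.06 + 5.8·0.02 + 313.4·0.35 = 134.516 m².
Room volume: 988.624 m³.
RT60 = 0.161 · V / A = 0.161 × 988.624 / 134.516 = 1.183 s.

1.183 s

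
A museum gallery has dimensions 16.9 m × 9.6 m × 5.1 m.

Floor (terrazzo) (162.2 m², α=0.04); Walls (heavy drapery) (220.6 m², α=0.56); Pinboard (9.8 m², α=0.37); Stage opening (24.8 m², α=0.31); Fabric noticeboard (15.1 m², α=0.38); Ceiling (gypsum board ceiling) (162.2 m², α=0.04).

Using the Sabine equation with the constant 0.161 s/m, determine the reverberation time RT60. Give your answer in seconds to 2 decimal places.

Summing Sᵢαᵢ: 6.488 + 123.536 + 3.626 + 7.688 + 5.738 + 6.488 → A = 153.564 sabins.
V = 16.9·9.6·5.1 = 827.424 m³.
RT60 = 0.161 · V / A = 0.161 × 827.424 / 153.564 = 0.87 s.

0.87 seconds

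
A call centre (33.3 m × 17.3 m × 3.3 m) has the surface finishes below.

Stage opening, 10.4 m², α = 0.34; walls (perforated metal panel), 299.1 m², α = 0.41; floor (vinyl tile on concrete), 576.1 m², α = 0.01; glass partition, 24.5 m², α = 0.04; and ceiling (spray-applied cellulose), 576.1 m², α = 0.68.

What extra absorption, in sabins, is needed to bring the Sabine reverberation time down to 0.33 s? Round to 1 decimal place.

402.8 sabins

Summing Sᵢαᵢ: 3.536 + 122.631 + 5.761 + 0.980 + 391.748 → A₁ = 524.656 sabins.
V = 1901.097 m³. Required absorption A₂ = 0.161 × 1901.097 / 0.33 = 927.505 sabins.
Additional absorption ΔA = 927.505 − 524.656 = 402.8 sabins.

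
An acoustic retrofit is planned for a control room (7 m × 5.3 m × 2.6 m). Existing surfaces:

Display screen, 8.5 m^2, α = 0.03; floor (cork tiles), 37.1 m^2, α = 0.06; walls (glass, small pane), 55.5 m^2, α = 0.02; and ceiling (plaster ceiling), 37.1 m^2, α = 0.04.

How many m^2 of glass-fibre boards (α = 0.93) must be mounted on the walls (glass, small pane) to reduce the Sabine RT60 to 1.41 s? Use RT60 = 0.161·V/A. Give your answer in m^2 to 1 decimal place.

Equivalent absorption area: A₁ = 8.5*0.03 + 37.1*0.06 + 55.5*0.02 + 37.1*0.04 = 5.075 m^2.
V = 96.46 m³. Target absorption A₂ = 0.161 × 96.46 / 1.41 = 11.014 sabins.
ΔA needed = 11.014 − 5.075 = 5.939 sabins.
Each m^2 of panel replacing the walls (glass, small pane) adds (0.93 − 0.02) = 0.91 sabins.
Panel area = 5.939 / 0.91 = 6.5 m^2.

6.5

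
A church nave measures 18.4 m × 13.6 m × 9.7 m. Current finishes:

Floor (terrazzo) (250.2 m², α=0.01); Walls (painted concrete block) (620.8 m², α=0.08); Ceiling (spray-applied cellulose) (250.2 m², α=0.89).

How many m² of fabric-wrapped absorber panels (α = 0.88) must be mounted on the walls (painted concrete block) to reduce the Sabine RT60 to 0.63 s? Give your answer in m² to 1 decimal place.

A₁ = Σ Sᵢαᵢ = 250.2*0.01 + 620.8*0.08 + 250.2*0.89 = 274.844 sabins.
V = 2427.328 m³. Target absorption A₂ = 0.161 × 2427.328 / 0.63 = 620.317 sabins.
Absorption to add: 620.317 − 274.844 = 345.473 sabins.
Net gain per m²: Δα = 0.88 − 0.08 = 0.80.
Area = ΔA/Δα = 345.473/0.80 = 431.8 m².

431.8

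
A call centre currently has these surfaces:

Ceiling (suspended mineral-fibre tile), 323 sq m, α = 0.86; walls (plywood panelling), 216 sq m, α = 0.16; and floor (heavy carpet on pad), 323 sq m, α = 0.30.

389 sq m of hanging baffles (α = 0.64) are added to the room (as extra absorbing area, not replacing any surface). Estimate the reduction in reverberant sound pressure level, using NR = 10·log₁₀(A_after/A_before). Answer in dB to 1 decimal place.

A_before = Σ Sᵢαᵢ = 323*0.86 + 216*0.16 + 323*0.30 = 409.240 sabins.
Added absorption = 389 × 0.64 = 248.960 sabins.
New total A_after = 658.200 sabins.
NR = 10·log₁₀(658.200/409.240) = 2.1 dB.

2.1 dB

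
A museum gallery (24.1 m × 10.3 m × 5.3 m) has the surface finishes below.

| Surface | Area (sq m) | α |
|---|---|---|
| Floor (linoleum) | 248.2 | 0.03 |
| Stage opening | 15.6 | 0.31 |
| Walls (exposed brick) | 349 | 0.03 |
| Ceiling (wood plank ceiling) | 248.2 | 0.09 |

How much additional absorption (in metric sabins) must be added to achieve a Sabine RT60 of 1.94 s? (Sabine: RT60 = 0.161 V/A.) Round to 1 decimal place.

Equivalent absorption area: A₁ = 248.2·0.03 + 15.6·0.31 + 349·0.03 + 248.2·0.09 = 45.090 sq m.
Target A₂ = 0.161·1315.619/1.94 = 109.183 sabins (V = 1315.619 m³).
Additional absorption ΔA = 109.183 − 45.090 = 64.1 sabins.

64.1 sabins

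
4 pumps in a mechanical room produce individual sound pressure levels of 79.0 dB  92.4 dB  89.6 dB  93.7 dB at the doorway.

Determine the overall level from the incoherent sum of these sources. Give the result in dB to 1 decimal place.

Sum in the linear (power) domain: Σ 10^(Lᵢ/10) = 10^(79.0/10) + 10^(92.4/10) + 10^(89.6/10) + 10^(93.7/10) = 5.073e+09.
L_total = 10·log₁₀(5.073e+09) = 97.1 dB.

97.1 dB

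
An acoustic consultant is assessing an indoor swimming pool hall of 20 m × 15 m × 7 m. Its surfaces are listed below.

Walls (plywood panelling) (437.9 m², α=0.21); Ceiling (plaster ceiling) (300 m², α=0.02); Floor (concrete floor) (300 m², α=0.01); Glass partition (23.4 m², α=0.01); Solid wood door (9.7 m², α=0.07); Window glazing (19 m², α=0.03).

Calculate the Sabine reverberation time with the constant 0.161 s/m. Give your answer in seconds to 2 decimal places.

3.30 seconds

Equivalent absorption area: A = 437.9*0.21 + 300*0.02 + 300*0.01 + 23.4*0.01 + 9.7*0.07 + 19*0.03 = 102.442 m².
Volume V = 20 × 15 × 7 = 2100 m³.
Sabine: RT60 = 0.161 × 2100 / 102.442 = 3.30 s.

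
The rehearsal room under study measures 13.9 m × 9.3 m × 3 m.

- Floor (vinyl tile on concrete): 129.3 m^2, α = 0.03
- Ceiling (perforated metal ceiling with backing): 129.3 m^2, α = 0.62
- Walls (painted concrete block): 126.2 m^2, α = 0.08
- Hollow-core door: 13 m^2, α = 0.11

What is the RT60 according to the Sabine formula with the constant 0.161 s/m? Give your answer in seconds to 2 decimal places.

0.65 s

Summing Sᵢαᵢ: 3.879 + 80.166 + 10.096 + 1.430 → A = 95.571 sabins.
Volume V = 13.9 × 9.3 × 3 = 387.81 m³.
RT60 = 0.161 · V / A = 0.161 × 387.81 / 95.571 = 0.65 s.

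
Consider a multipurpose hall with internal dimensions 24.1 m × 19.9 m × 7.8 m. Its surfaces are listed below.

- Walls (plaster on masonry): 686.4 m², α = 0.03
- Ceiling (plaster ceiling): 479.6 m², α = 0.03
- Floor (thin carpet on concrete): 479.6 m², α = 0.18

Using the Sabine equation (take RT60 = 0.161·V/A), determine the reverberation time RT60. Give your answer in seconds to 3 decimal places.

4.965 s

Total absorption A = 686.4×0.03 + 479.6×0.03 + 479.6×0.18
  = 20.592 + 14.388 + 86.328 = 121.308 m² sabins.
V = 24.1·19.9·7.8 = 3740.802 m³.
RT60 = 0.161 · V / A = 0.161 × 3740.802 / 121.308 = 4.965 s.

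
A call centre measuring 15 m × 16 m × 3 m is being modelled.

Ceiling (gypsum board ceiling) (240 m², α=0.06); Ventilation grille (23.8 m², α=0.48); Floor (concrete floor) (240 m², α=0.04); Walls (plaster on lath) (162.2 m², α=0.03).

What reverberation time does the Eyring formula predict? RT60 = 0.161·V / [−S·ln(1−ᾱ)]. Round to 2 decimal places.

S = Σ Sᵢ = 666.0 m².
Absorption A = 240×0.06 + 23.8×0.48 + 240×0.04 + 162.2×0.03 = 40.290 sabins.
Mean coefficient ᾱ = A/S = 0.0605.
Eyring denominator: −S ln(1−ᾱ) = 41.563.
V = 15 × 16 × 3 = 720 m³.
RT60 = 0.161 × 720 / 41.563 = 2.79 s.

2.79 s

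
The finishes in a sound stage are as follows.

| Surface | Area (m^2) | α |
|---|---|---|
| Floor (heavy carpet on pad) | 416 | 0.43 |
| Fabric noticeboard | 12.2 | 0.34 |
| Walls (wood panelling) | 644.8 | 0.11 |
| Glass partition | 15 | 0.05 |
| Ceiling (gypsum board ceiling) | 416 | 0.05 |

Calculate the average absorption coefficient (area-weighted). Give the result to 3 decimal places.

S = Σ Sᵢ = 416 + 12.2 + 644.8 + 15 + 416 = 1504.0 m^2.
Σ(Sᵢαᵢ) = 416·0.43 + 12.2·0.34 + 644.8·0.11 + 15·0.05 + 416·0.05 = 275.506.
ᾱ = 275.506 / 1504.0 = 0.183.

0.183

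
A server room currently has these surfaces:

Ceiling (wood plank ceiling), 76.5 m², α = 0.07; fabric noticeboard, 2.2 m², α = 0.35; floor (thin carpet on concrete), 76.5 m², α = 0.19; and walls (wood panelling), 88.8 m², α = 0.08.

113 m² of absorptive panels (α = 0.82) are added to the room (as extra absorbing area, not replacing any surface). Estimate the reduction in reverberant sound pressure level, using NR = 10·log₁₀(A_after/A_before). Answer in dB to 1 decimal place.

6.4 dB

A_before = Σ Sᵢαᵢ = 76.5·0.07 + 2.2·0.35 + 76.5·0.19 + 88.8·0.08 = 27.764 sabins.
Treatment contributes 113·0.82 = 92.660 sabins.
A_after = 27.764 + 92.660 = 120.424 sabins.
Reduction = 10 log₁₀(A_after/A_before) = 10 log₁₀(4.3374) = 6.4 dB.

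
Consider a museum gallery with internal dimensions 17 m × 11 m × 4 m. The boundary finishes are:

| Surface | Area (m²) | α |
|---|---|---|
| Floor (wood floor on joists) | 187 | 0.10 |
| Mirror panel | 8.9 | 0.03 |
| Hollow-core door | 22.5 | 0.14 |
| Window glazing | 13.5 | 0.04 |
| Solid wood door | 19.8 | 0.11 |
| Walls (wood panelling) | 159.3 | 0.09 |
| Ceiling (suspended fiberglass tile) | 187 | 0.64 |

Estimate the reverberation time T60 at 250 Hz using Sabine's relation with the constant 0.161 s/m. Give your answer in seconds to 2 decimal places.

A = Σ Sᵢαᵢ = 187×0.10 + 8.9×0.03 + 22.5×0.14 + 13.5×0.04 + 19.8×0.11 + 159.3×0.09 + 187×0.64 = 158.852 sabins.
V = 17·11·4 = 748 m³.
T = 0.161 V/A = 0.161·748/158.852 = 0.76 s.

0.76 seconds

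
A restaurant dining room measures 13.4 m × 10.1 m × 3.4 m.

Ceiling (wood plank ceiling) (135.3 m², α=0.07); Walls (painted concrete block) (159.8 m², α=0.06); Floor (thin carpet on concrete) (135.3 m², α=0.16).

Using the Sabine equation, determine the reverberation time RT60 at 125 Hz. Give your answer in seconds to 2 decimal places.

1.82 s

Total absorption A = 135.3*0.07 + 159.8*0.06 + 135.3*0.16
  = 9.471 + 9.588 + 21.648 = 40.707 m² sabins.
Volume V = 13.4 × 10.1 × 3.4 = 460.156 m³.
T = 0.161 V/A = 0.161·460.156/40.707 = 1.82 s.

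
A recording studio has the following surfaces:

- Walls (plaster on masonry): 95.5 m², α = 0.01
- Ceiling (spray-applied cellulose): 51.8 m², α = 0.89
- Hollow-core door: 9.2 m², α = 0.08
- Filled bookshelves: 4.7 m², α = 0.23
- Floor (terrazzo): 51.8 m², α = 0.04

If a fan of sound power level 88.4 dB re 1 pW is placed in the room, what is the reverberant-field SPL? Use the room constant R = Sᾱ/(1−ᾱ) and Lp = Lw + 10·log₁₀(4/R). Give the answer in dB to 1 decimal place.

Σ(Sᵢαᵢ) = 95.5·0.01 + 51.8·0.89 + 9.2·0.08 + 4.7·0.23 + 51.8·0.04 = 50.946; total area S = 213.0 m².
ᾱ = 50.946/213.0 = 0.2392; R = Sᾱ/(1−ᾱ) = 50.946/(1−0.2392) = 66.964 m².
Lp = Lw + 10 log₁₀(4/R) = 88.4 -12.24 = 76.2 dB.

76.2 dB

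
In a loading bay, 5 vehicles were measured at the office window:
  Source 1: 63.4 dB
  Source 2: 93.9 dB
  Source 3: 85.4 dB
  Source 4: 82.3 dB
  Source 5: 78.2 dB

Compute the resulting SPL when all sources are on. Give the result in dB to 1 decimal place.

Converting to relative power and adding: 10^(63.4/10) + 10^(93.9/10) + 10^(85.4/10) + 10^(82.3/10) + 10^(78.2/10) = 3.04e+09.
Back to dB: 10·log₁₀ Σ = 94.8 dB.

94.8 dB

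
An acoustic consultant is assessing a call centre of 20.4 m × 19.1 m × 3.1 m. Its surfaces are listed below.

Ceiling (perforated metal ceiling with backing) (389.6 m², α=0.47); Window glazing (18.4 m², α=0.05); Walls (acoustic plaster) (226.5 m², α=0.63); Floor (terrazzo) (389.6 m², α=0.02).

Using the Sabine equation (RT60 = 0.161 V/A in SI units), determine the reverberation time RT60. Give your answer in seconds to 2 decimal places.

0.58 sec

Total absorption A = 389.6·0.47 + 18.4·0.05 + 226.5·0.63 + 389.6·0.02
  = 183.112 + 0.920 + 142.695 + 7.792 = 334.519 m² sabins.
Room volume: 1207.884 m³.
T = 0.161 V/A = 0.161·1207.884/334.519 = 0.58 s.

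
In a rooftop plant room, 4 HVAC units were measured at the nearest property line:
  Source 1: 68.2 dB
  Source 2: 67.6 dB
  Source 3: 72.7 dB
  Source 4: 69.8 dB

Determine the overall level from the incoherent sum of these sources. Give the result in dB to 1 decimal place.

76.1 dB

Converting to relative power and adding: 10^(68.2/10) + 10^(67.6/10) + 10^(72.7/10) + 10^(69.8/10) = 4.053e+07.
Back to dB: 10·log₁₀ Σ = 76.1 dB.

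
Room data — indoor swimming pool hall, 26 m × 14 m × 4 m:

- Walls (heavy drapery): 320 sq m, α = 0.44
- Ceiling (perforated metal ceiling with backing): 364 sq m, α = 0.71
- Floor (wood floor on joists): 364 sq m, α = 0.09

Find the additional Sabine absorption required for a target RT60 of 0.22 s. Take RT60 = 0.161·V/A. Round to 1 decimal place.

633.5 sabins

Summing Sᵢαᵢ: 140.800 + 258.440 + 32.760 → A₁ = 432.000 sabins.
For T = 0.22 s, need A₂ = 0.161·V/T = 0.161·1456/0.22 = 1065.527 sabins.
Shortfall: 1065.527 − 432.000 = 633.5 sabins.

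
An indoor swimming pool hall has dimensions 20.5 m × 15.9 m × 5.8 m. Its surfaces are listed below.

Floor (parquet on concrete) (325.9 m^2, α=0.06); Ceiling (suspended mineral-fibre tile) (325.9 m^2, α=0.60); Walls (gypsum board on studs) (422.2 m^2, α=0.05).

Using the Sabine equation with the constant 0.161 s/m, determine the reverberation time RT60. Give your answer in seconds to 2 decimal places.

Summing Sᵢαᵢ: 19.554 + 195.540 + 21.110 → A = 236.204 sabins.
Room volume: 1890.51 m³.
Sabine: RT60 = 0.161 × 1890.51 / 236.204 = 1.29 s.

1.29 sec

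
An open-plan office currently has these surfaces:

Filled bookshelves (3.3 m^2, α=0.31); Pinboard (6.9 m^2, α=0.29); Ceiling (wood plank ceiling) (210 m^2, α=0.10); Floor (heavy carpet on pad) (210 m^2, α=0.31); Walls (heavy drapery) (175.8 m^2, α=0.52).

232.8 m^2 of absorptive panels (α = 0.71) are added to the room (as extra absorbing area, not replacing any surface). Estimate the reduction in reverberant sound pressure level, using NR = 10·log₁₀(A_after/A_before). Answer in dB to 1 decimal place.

Total absorption A_before = 3.3×0.31 + 6.9×0.29 + 210×0.10 + 210×0.31 + 175.8×0.52
  = 1.023 + 2.001 + 21.000 + 65.100 + 91.416 = 180.540 m^2 sabins.
Treatment contributes 232.8·0.71 = 165.288 sabins.
New total A_after = 345.828 sabins.
NR = 10·log₁₀(345.828/180.540) = 2.8 dB.

2.8 dB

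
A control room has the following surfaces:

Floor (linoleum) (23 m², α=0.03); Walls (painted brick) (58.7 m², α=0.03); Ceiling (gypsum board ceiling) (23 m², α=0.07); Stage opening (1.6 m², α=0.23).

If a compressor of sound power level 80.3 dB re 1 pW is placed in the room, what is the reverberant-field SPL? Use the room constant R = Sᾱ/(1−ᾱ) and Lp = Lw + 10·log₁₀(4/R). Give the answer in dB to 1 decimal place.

79.7 dB

A = 4.429 sabins; S = 106.3 m².
ᾱ = 0.0417, so room constant R = A/(1−ᾱ) = 4.622 m².
Lp = Lw + 10 log₁₀(4/R) = 80.3 -0.63 = 79.7 dB.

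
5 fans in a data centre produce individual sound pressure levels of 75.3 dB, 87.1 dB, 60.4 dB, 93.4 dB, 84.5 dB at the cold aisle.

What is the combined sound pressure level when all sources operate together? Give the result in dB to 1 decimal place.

Converting to relative power and adding: 10^(75.3/10) + 10^(87.1/10) + 10^(60.4/10) + 10^(93.4/10) + 10^(84.5/10) = 3.017e+09.
Back to dB: 10·log₁₀ Σ = 94.8 dB.

94.8 dB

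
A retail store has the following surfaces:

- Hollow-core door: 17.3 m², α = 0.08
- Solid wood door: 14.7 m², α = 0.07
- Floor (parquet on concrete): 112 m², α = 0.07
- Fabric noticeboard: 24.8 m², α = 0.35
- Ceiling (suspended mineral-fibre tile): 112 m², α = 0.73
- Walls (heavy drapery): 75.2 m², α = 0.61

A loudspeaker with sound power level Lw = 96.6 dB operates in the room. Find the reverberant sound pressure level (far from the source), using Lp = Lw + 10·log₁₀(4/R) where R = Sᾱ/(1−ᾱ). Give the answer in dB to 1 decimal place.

A = 146.565 sabins; S = 356.0 m².
ᾱ = 0.4117, so room constant R = A/(1−ᾱ) = 249.133 m².
Lp = 96.6 + 10·log₁₀(4/249.133) = 96.6 + (-17.94) = 78.7 dB.

78.7 dB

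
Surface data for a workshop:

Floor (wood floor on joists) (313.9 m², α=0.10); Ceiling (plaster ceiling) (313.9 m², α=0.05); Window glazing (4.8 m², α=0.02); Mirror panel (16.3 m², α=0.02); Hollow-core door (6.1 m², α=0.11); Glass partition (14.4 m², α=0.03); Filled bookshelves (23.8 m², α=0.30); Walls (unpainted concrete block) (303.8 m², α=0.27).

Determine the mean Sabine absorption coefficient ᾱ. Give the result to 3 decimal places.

0.138

Total surface area S = 997.0 m².
Σ(Sᵢαᵢ) = 313.9*0.10 + 313.9*0.05 + 4.8*0.02 + 16.3*0.02 + 6.1*0.11 + 14.4*0.03 + 23.8*0.30 + 303.8*0.27 = 137.776.
ᾱ = A/S = 0.138.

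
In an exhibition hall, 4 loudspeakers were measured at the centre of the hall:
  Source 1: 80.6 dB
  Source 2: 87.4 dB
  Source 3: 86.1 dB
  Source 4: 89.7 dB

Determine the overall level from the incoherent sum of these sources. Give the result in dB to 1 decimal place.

Converting to relative power and adding: 10^(80.6/10) + 10^(87.4/10) + 10^(86.1/10) + 10^(89.7/10) = 2.005e+09.
Combined level = 10 log₁₀(2.005e+09) = 93.0 dB.

93.0 dB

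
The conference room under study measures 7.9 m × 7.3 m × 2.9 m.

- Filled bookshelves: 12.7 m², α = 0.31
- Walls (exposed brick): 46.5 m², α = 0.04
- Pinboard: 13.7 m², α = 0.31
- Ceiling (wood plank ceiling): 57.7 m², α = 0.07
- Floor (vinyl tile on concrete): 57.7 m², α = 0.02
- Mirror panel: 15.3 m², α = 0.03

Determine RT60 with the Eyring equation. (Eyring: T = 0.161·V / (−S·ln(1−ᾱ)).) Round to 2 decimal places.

S = Σ Sᵢ = 203.6 m².
Σ(Sᵢαᵢ) = 12.7×0.31 + 46.5×0.04 + 13.7×0.31 + 57.7×0.07 + 57.7×0.02 + 15.3×0.03 = 15.696.
Mean coefficient ᾱ = A/S = 0.0771.
Eyring denominator: −S ln(1−ᾱ) = 16.336.
V = 7.9 × 7.3 × 2.9 = 167.243 m³.
T = 0.161·V/[−S·ln(1−ᾱ)] = 0.161·167.243/16.336 = 1.65 s.

1.65 s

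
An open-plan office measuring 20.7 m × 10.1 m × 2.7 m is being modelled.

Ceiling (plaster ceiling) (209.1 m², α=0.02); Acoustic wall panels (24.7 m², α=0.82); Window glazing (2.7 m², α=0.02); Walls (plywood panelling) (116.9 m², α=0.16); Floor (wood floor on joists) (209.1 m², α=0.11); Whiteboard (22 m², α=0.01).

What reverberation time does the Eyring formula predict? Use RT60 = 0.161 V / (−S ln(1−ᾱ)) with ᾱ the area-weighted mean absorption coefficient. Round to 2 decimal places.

Total surface area S = 209.1 + 24.7 + 2.7 + 116.9 + 209.1 + 22 = 584.5 m².
Σ(Sᵢαᵢ) = 209.1·0.02 + 24.7·0.82 + 2.7·0.02 + 116.9·0.16 + 209.1·0.11 + 22·0.01 = 66.415.
ᾱ = 66.415 / 584.5 = 0.1136.
−S·ln(1−ᾱ) = −584.5 × ln(1 − 0.1136) = 70.483.
V = 20.7 × 10.1 × 2.7 = 564.489 m³.
T = 0.161·V/[−S·ln(1−ᾱ)] = 0.161·564.489/70.483 = 1.29 s.

1.29 s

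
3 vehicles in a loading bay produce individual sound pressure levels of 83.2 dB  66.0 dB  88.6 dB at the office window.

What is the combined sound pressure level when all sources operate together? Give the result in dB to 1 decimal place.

89.7 dB

Sum in the linear (power) domain: Σ 10^(Lᵢ/10) = 10^(83.2/10) + 10^(66.0/10) + 10^(88.6/10) = 9.373e+08.
Back to dB: 10·log₁₀ Σ = 89.7 dB.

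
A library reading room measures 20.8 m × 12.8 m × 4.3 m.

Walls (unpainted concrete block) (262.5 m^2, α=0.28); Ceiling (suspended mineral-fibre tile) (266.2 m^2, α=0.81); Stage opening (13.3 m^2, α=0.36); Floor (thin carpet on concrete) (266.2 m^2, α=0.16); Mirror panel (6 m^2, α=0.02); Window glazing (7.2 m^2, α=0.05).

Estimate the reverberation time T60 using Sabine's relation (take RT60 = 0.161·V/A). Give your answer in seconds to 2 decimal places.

0.55 s

Equivalent absorption area: A = 262.5·0.28 + 266.2·0.81 + 13.3·0.36 + 266.2·0.16 + 6·0.02 + 7.2·0.05 = 336.982 m^2.
Room volume: 1144.832 m³.
Sabine: RT60 = 0.161 × 1144.832 / 336.982 = 0.55 s.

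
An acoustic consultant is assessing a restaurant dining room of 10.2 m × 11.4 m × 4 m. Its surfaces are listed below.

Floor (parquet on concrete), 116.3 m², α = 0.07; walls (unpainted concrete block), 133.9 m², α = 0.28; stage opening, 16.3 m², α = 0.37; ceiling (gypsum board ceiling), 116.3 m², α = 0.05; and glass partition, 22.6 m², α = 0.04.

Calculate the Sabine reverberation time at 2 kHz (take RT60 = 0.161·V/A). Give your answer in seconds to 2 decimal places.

Total absorption A = 116.3×0.07 + 133.9×0.28 + 16.3×0.37 + 116.3×0.05 + 22.6×0.04
  = 8.141 + 37.492 + 6.031 + 5.815 + 0.904 = 58.383 m² sabins.
Room volume: 465.12 m³.
RT60 = 0.161 · V / A = 0.161 × 465.12 / 58.383 = 1.28 s.

1.28 seconds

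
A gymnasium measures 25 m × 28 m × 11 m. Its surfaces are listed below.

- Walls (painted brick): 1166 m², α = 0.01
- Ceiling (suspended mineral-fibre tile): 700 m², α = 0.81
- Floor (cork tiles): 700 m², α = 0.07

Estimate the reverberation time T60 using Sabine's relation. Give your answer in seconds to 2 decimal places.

Total absorption A = 1166*0.01 + 700*0.81 + 700*0.07
  = 11.660 + 567.000 + 49.000 = 627.660 m² sabins.
Volume V = 25 × 28 × 11 = 7700 m³.
RT60 = 0.161 · V / A = 0.161 × 7700 / 627.660 = 1.98 s.

1.98 seconds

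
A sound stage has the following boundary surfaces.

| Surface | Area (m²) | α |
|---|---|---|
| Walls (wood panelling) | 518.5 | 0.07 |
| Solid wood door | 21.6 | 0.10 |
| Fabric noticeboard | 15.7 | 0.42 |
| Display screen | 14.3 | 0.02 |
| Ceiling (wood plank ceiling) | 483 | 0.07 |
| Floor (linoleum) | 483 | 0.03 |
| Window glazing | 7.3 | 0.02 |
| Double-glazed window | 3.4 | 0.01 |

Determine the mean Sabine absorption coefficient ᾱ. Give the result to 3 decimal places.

0.061

S = Σ Sᵢ = 518.5 + 21.6 + 15.7 + 14.3 + 483 + 483 + 7.3 + 3.4 = 1546.8 m².
A = 518.5·0.07 + 21.6·0.10 + 15.7·0.42 + 14.3·0.02 + 483·0.07 + 483·0.03 + 7.3·0.02 + 3.4·0.01 = 93.815 sabins.
ᾱ = A/S = 0.061.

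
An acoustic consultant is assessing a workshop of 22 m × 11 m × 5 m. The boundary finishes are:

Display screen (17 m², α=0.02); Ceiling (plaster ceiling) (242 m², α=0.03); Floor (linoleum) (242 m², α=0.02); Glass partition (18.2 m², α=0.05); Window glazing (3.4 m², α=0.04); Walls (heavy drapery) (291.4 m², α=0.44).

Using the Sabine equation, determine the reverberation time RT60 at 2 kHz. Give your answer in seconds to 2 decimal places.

1.37 s

Equivalent absorption area: A = 17*0.02 + 242*0.03 + 242*0.02 + 18.2*0.05 + 3.4*0.04 + 291.4*0.44 = 141.702 m².
Volume V = 22 × 11 × 5 = 1210 m³.
RT60 = 0.161 · V / A = 0.161 × 1210 / 141.702 = 1.37 s.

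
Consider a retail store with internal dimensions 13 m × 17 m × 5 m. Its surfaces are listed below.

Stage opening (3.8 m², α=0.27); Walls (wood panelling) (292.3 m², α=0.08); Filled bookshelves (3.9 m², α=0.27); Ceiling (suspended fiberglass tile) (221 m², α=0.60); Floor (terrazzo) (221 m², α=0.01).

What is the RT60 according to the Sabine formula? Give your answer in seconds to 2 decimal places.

Total absorption A = 3.8×0.27 + 292.3×0.08 + 3.9×0.27 + 221×0.60 + 221×0.01
  = 1.026 + 23.384 + 1.053 + 132.600 + 2.210 = 160.273 m² sabins.
Volume V = 13 × 17 × 5 = 1105 m³.
RT60 = 0.161 · V / A = 0.161 × 1105 / 160.273 = 1.11 s.

1.11 s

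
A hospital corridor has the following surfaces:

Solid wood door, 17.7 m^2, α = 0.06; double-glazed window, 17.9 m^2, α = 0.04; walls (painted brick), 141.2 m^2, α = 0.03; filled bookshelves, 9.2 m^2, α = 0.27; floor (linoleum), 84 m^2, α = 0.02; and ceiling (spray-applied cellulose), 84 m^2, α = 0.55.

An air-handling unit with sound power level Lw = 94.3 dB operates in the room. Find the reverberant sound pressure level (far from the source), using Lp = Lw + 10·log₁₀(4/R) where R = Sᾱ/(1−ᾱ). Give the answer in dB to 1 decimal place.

Σ(Sᵢαᵢ) = 17.7·0.06 + 17.9·0.04 + 141.2·0.03 + 9.2·0.27 + 84·0.02 + 84·0.55 = 56.378; total area S = 354.0 m^2.
ᾱ = 0.1593, so room constant R = A/(1−ᾱ) = 67.061 m^2.
Lp = Lw + 10 log₁₀(4/R) = 94.3 -12.24 = 82.1 dB.

82.1 dB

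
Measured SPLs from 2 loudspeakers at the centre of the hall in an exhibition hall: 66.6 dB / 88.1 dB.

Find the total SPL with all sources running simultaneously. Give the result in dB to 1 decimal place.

88.1 dB

Converting to relative power and adding: 10^(66.6/10) + 10^(88.1/10) = 6.502e+08.
L_total = 10·log₁₀(6.502e+08) = 88.1 dB.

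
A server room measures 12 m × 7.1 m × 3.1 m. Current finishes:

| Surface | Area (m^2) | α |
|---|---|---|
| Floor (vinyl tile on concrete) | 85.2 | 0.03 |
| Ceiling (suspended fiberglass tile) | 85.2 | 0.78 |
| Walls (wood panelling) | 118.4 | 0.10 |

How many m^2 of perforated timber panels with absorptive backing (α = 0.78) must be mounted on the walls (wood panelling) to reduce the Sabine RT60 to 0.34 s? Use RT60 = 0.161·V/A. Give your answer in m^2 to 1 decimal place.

65.0

Equivalent absorption area: A₁ = 85.2×0.03 + 85.2×0.78 + 118.4×0.10 = 80.852 m^2.
V = 264.12 m³. Target absorption A₂ = 0.161 × 264.12 / 0.34 = 125.069 sabins.
Absorption to add: 125.069 − 80.852 = 44.217 sabins.
Each m^2 of panel replacing the walls (wood panelling) adds (0.78 − 0.10) = 0.68 sabins.
Panel area = 44.217 / 0.68 = 65.0 m^2.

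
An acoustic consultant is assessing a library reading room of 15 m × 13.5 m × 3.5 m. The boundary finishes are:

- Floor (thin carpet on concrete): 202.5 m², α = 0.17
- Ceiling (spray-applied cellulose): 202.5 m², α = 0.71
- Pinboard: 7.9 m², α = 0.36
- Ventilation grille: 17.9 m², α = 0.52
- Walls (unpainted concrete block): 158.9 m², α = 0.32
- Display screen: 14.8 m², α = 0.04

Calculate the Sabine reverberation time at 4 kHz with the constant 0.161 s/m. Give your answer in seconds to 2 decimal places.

0.47 s

Equivalent absorption area: A = 202.5×0.17 + 202.5×0.71 + 7.9×0.36 + 17.9×0.52 + 158.9×0.32 + 14.8×0.04 = 241.792 m².
V = 15·13.5·3.5 = 708.75 m³.
Sabine: RT60 = 0.161 × 708.75 / 241.792 = 0.47 s.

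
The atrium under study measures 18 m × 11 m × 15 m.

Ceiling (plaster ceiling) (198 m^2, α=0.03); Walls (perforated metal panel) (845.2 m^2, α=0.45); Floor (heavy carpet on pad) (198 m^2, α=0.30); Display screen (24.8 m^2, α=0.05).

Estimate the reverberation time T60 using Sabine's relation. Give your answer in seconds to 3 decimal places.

1.070 s

Summing Sᵢαᵢ: 5.940 + 380.340 + 59.400 + 1.240 → A = 446.920 sabins.
V = 18·11·15 = 2970 m³.
RT60 = 0.161 · V / A = 0.161 × 2970 / 446.920 = 1.070 s.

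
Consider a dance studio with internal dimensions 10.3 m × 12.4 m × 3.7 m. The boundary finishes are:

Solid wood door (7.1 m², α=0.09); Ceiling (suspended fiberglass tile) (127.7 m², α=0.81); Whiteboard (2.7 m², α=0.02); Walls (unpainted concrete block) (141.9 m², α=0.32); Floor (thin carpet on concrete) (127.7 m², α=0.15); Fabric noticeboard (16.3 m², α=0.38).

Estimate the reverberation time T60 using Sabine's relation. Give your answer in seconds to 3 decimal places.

Equivalent absorption area: A = 7.1*0.09 + 127.7*0.81 + 2.7*0.02 + 141.9*0.32 + 127.7*0.15 + 16.3*0.38 = 174.887 m².
V = 10.3·12.4·3.7 = 472.564 m³.
T = 0.161 V/A = 0.161·472.564/174.887 = 0.435 s.

0.435 s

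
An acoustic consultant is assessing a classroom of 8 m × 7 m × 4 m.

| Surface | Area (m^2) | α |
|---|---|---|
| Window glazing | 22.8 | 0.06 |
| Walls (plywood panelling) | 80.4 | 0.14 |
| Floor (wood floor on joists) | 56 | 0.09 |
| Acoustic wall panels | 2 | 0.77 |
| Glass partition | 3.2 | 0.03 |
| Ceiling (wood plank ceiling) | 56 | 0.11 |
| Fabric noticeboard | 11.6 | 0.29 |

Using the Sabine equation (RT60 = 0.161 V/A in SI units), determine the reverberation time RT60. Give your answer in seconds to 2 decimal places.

1.25 sec

A = Σ Sᵢαᵢ = 22.8*0.06 + 80.4*0.14 + 56*0.09 + 2*0.77 + 3.2*0.03 + 56*0.11 + 11.6*0.29 = 28.824 sabins.
V = 8·7·4 = 224 m³.
Sabine: RT60 = 0.161 × 224 / 28.824 = 1.25 s.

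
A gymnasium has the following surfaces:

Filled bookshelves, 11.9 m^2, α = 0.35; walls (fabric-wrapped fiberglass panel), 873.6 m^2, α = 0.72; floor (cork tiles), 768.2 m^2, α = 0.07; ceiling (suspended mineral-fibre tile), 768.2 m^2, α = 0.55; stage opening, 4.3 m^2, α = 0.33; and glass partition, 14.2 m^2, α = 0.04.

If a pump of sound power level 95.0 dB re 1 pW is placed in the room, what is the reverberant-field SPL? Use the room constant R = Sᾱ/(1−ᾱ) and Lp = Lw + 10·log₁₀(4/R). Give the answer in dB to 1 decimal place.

67.9 dB

Σ(Sᵢαᵢ) = 11.9×0.35 + 873.6×0.72 + 768.2×0.07 + 768.2×0.55 + 4.3×0.33 + 14.2×0.04 = 1111.428; total area S = 2440.4 m^2.
ᾱ = 1111.428/2440.4 = 0.4554; R = Sᾱ/(1−ᾱ) = 1111.428/(1−0.4554) = 2040.815 m^2.
Lp = 95.0 + 10·log₁₀(4/2040.815) = 95.0 + (-27.08) = 67.9 dB.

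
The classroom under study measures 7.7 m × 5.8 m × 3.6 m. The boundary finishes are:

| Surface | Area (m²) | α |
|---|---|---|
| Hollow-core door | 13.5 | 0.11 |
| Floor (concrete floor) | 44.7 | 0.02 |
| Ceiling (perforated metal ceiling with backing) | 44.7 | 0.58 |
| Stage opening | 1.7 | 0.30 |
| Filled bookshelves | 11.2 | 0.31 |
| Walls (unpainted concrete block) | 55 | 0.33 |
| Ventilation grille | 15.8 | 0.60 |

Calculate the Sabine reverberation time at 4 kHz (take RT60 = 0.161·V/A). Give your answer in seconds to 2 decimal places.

0.43 s

Summing Sᵢαᵢ: 1.485 + 0.894 + 25.926 + 0.510 + 3.472 + 18.150 + 9.480 → A = 59.917 sabins.
V = 7.7·5.8·3.6 = 160.776 m³.
Sabine: RT60 = 0.161 × 160.776 / 59.917 = 0.43 s.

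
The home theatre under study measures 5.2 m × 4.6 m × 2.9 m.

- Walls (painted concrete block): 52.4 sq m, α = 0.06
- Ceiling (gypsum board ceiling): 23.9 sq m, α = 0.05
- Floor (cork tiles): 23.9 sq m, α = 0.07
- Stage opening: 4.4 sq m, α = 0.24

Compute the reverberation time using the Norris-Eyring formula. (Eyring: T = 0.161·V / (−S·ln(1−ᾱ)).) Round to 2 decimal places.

1.53 sec

S = Σ Sᵢ = 104.6 sq m.
Σ(Sᵢαᵢ) = 52.4·0.06 + 23.9·0.05 + 23.9·0.07 + 4.4·0.24 = 7.068.
ᾱ = 7.068 / 104.6 = 0.0676.
Eyring denominator: −S ln(1−ᾱ) = 7.321.
V = 5.2 × 4.6 × 2.9 = 69.368 m³.
T = 0.161·V/[−S·ln(1−ᾱ)] = 0.161·69.368/7.321 = 1.53 s.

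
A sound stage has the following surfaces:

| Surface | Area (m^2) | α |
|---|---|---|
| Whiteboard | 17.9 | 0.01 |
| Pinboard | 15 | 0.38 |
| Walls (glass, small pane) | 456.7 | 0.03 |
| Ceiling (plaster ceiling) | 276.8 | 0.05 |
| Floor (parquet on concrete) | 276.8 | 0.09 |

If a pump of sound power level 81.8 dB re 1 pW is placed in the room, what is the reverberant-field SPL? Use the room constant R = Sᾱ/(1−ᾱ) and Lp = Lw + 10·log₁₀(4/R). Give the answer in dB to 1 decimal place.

69.9 dB

Σ(Sᵢαᵢ) = 17.9×0.01 + 15×0.38 + 456.7×0.03 + 276.8×0.05 + 276.8×0.09 = 58.332; total area S = 1043.2 m^2.
ᾱ = 58.332/1043.2 = 0.0559; R = Sᾱ/(1−ᾱ) = 58.332/(1−0.0559) = 61.786 m^2.
Lp = Lw + 10 log₁₀(4/R) = 81.8 -11.89 = 69.9 dB.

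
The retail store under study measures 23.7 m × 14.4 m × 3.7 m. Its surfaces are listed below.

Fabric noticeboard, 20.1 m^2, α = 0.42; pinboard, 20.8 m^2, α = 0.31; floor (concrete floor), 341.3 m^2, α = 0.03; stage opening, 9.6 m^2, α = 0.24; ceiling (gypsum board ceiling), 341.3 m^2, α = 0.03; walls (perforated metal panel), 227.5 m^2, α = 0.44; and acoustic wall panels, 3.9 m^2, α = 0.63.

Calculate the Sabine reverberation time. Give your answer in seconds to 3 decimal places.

Equivalent absorption area: A = 20.1·0.42 + 20.8·0.31 + 341.3·0.03 + 9.6·0.24 + 341.3·0.03 + 227.5·0.44 + 3.9·0.63 = 140.229 m^2.
V = 23.7·14.4·3.7 = 1262.736 m³.
T = 0.161 V/A = 0.161·1262.736/140.229 = 1.450 s.

1.450 s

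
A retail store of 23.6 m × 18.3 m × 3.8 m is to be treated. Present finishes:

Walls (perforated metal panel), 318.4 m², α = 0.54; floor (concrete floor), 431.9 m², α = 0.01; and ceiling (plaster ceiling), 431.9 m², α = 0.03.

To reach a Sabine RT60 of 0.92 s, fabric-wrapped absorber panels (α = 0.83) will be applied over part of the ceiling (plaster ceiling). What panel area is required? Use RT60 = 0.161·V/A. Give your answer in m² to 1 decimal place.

Equivalent absorption area: A₁ = 318.4·0.54 + 431.9·0.01 + 431.9·0.03 = 189.212 m².
Required A₂ = 0.161·1641.144/0.92 = 287.200 sabins.
ΔA needed = 287.200 − 189.212 = 97.988 sabins.
Net gain per m²: Δα = 0.83 − 0.03 = 0.80.
Panel area = 97.988 / 0.80 = 122.5 m².

122.5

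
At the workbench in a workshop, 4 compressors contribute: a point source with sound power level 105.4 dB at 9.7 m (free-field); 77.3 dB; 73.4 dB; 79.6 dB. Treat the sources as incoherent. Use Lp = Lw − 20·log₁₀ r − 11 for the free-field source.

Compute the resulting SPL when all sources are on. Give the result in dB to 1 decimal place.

82.9 dB

Source at 9.7 m: Lp = 105.4 − 20·log₁₀(9.7) − 11 = 74.7 dB.
Sum in the linear (power) domain: Σ 10^(Lᵢ/10) = 10^(74.7/10) + 10^(77.3/10) + 10^(73.4/10) + 10^(79.6/10) = 1.963e+08.
L_total = 10·log₁₀(1.963e+08) = 82.9 dB.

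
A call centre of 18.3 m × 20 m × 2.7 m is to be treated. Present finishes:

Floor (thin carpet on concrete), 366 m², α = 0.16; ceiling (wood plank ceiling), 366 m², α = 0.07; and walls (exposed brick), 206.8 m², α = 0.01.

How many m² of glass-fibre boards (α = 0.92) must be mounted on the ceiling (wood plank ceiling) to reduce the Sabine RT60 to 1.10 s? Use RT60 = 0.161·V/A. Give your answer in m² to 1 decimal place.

68.7

Total absorption A₁ = 366×0.16 + 366×0.07 + 206.8×0.01
  = 58.560 + 25.620 + 2.068 = 86.248 m² sabins.
Required A₂ = 0.161·988.2/1.10 = 144.637 sabins.
ΔA needed = 144.637 − 86.248 = 58.389 sabins.
Each m² of panel replacing the ceiling (wood plank ceiling) adds (0.92 − 0.07) = 0.85 sabins.
Area = ΔA/Δα = 58.389/0.85 = 68.7 m².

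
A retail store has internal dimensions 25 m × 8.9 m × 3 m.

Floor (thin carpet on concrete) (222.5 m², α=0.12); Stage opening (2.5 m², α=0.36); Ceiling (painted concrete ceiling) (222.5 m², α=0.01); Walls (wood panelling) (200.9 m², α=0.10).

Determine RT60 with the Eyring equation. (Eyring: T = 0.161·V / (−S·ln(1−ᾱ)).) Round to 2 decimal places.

S = Σ Sᵢ = 648.4 m².
Absorption A = 222.5·0.12 + 2.5·0.36 + 222.5·0.01 + 200.9·0.10 = 49.915 sabins.
Mean coefficient ᾱ = A/S = 0.0770.
−S·ln(1−ᾱ) = −648.4 × ln(1 − 0.0770) = 51.954.
V = 25 × 8.9 × 3 = 667.5 m³.
T = 0.161·V/[−S·ln(1−ᾱ)] = 0.161·667.5/51.954 = 2.07 s.

2.07 sec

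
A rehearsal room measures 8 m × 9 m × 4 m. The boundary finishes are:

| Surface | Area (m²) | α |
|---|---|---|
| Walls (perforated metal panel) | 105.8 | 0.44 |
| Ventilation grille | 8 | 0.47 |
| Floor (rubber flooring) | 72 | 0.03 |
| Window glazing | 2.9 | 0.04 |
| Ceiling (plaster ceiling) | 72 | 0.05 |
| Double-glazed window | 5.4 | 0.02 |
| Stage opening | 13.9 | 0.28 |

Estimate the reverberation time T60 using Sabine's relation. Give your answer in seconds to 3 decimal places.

Summing Sᵢαᵢ: 46.552 + 3.760 + 2.160 + 0.116 + 3.600 + 0.108 + 3.892 → A = 60.188 sabins.
Volume V = 8 × 9 × 4 = 288 m³.
RT60 = 0.161 · V / A = 0.161 × 288 / 60.188 = 0.770 s.

0.770 s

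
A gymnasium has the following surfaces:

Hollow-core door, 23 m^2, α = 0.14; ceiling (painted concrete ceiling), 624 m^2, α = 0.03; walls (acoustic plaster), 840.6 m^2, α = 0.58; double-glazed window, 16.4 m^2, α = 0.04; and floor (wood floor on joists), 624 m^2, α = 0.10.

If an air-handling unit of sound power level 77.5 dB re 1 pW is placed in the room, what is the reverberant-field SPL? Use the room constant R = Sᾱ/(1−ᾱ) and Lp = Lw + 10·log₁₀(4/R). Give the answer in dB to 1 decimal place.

54.6 dB

A = 572.544 sabins; S = 2128.0 m^2.
ᾱ = 572.544/2128.0 = 0.2691; R = Sᾱ/(1−ᾱ) = 572.544/(1−0.2691) = 783.341 m^2.
Lp = 77.5 + 10·log₁₀(4/783.341) = 77.5 + (-22.92) = 54.6 dB.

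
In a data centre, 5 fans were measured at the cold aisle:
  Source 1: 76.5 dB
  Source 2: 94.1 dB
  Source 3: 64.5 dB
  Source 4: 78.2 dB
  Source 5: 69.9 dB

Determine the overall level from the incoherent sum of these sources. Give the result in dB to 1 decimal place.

94.3 dB

Converting to relative power and adding: 10^(76.5/10) + 10^(94.1/10) + 10^(64.5/10) + 10^(78.2/10) + 10^(69.9/10) = 2.694e+09.
Back to dB: 10·log₁₀ Σ = 94.3 dB.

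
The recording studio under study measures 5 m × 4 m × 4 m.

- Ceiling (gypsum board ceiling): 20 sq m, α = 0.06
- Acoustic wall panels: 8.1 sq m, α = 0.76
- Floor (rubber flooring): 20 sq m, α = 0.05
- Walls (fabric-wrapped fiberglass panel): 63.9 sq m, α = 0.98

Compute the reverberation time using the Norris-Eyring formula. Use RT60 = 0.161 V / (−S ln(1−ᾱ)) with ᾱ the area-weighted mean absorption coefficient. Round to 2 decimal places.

0.11 s

S = Σ Sᵢ = 112.0 sq m.
Absorption A = 20·0.06 + 8.1·0.76 + 20·0.05 + 63.9·0.98 = 70.978 sabins.
ᾱ = 70.978 / 112.0 = 0.6337.
−S·ln(1−ᾱ) = −112.0 × ln(1 − 0.6337) = 112.482.
V = 5 × 4 × 4 = 80 m³.
T = 0.161·V/[−S·ln(1−ᾱ)] = 0.161·80/112.482 = 0.11 s.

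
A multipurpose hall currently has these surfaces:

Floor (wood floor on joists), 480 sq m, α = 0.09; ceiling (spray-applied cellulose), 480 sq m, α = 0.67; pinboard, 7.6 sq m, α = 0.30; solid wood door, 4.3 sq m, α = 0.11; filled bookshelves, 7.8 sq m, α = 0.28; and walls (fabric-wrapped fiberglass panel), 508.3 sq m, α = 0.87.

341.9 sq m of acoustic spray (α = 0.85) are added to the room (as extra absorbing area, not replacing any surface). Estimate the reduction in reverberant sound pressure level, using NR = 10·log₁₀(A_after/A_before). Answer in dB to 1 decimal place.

Summing Sᵢαᵢ: 43.200 + 321.600 + 2.280 + 0.473 + 2.184 + 442.221 → A_before = 811.958 sabins.
Treatment contributes 341.9·0.85 = 290.615 sabins.
A_after = 811.958 + 290.615 = 1102.573 sabins.
NR = 10·log₁₀(1102.573/811.958) = 1.3 dB.

1.3 dB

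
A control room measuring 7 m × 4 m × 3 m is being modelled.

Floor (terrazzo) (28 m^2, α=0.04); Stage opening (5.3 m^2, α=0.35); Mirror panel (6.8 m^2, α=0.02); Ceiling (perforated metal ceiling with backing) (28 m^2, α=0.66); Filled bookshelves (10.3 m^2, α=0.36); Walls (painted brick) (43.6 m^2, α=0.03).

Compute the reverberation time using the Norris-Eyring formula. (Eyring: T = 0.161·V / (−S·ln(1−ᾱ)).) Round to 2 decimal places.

Total surface area S = 28 + 5.3 + 6.8 + 28 + 10.3 + 43.6 = 122.0 m^2.
Absorption A = 28×0.04 + 5.3×0.35 + 6.8×0.02 + 28×0.66 + 10.3×0.36 + 43.6×0.03 = 26.607 sabins.
Mean coefficient ᾱ = A/S = 0.2181.
−S·ln(1−ᾱ) = −122.0 × ln(1 − 0.2181) = 30.015.
V = 7 × 4 × 3 = 84 m³.
T = 0.161·V/[−S·ln(1−ᾱ)] = 0.161·84/30.015 = 0.45 s.

0.45 sec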